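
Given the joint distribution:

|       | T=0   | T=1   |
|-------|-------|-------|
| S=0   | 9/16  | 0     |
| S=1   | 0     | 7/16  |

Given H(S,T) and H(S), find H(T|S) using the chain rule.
From the chain rule: H(S,T) = H(S) + H(T|S)
Therefore: H(T|S) = H(S,T) - H(S)

H(S,T) = -[(9/16)·log₂(9/16) + (7/16)·log₂(7/16)]
  = 0.4669 + 0.5218
  = 0.9887 bits
Marginal P(S) (row sums):
  P(S=0) = 9/16 + 0 = 9/16
  P(S=1) = 0 + 7/16 = 7/16
H(S) = -[(9/16)·log₂(9/16) + (7/16)·log₂(7/16)]
  = 0.4669 + 0.5218
  = 0.9887 bits

H(T|S) = 0.9887 - 0.9887 = 0.0000 bits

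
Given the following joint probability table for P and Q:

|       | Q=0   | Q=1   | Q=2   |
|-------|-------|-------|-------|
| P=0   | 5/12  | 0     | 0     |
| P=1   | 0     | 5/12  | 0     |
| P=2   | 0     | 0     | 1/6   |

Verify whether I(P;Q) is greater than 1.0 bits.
Marginal P(P) (row sums):
  P(P=0) = 5/12 + 0 + 0 = 5/12
  P(P=1) = 0 + 5/12 + 0 = 5/12
  P(P=2) = 0 + 0 + 1/6 = 1/6
Marginal P(Q) (column sums):
  P(Q=0) = 5/12 + 0 + 0 = 5/12
  P(Q=1) = 0 + 5/12 + 0 = 5/12
  P(Q=2) = 0 + 0 + 1/6 = 1/6

H(P) = -[(5/12)·log₂(5/12) + (5/12)·log₂(5/12) + (1/6)·log₂(1/6)]
  = 0.5263 + 0.5263 + 0.4308
  = 1.4834 bits
H(Q) = -[(5/12)·log₂(5/12) + (5/12)·log₂(5/12) + (1/6)·log₂(1/6)]
  = 0.5263 + 0.5263 + 0.4308
  = 1.4834 bits
H(P,Q) = -[(5/12)·log₂(5/12) + (5/12)·log₂(5/12) + (1/6)·log₂(1/6)]
  = 0.5263 + 0.5263 + 0.4308
  = 1.4834 bits

I(P;Q) = H(P) + H(Q) - H(P,Q)
  = 1.4834 + 1.4834 - 1.4834
  = 1.4834 bits

Yes. I(P;Q) = 1.4834 bits, which is > 1.0 bits.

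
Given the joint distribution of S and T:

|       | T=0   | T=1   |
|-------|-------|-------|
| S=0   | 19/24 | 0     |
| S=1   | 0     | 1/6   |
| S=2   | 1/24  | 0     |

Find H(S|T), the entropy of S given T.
Marginal P(T) (column sums):
  P(T=0) = 19/24 + 0 + 1/24 = 5/6
  P(T=1) = 0 + 1/6 + 0 = 1/6

H(S|T) = -Σ P(S,T)·log₂ P(S|T), where P(S|T) = P(S,T) / P(T)
  (cells with P(S,T) = 0 contribute 0)
  (S=0,T=0): P(S|T) = (19/24)/(5/6) = 19/20;  -(19/24)·log₂(19/20) = 0.0586
  (S=1,T=1): P(S|T) = (1/6)/(1/6) = 1;  -(1/6)·log₂(1) = 0.0000
  (S=2,T=0): P(S|T) = (1/24)/(5/6) = 1/20;  -(1/24)·log₂(1/20) = 0.1801
H(S|T) = 0.0586 + 0.0000 + 0.1801
  = 0.2387 bits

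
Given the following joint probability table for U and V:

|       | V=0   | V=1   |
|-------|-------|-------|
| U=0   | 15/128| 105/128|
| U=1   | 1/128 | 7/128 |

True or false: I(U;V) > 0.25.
Marginal P(U) (row sums):
  P(U=0) = 15/128 + 105/128 = 15/16
  P(U=1) = 1/128 + 7/128 = 1/16
Marginal P(V) (column sums):
  P(V=0) = 15/128 + 1/128 = 1/8
  P(V=1) = 105/128 + 7/128 = 7/8

H(U) = -[(15/16)·log₂(15/16) + (1/16)·log₂(1/16)]
  = 0.0873 + 0.2500
  = 0.3373 bits
H(V) = -[(1/8)·log₂(1/8) + (7/8)·log₂(7/8)]
  = 0.3750 + 0.1686
  = 0.5436 bits
H(U,V) = -[(15/128)·log₂(15/128) + (105/128)·log₂(105/128) + (1/128)·log₂(1/128) + (7/128)·log₂(7/128)]
  = 0.3625 + 0.2344 + 0.0547 + 0.2293
  = 0.8809 bits

I(U;V) = H(U) + H(V) - H(U,V)
  = 0.3373 + 0.5436 - 0.8809
  = 0.0000 bits

False. I(U;V) = 0.0000 bits, which is ≤ 0.25 bits.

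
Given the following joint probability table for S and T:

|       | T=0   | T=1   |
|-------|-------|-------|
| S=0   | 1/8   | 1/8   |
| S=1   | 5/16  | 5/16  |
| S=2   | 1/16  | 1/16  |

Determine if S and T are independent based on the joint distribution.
Marginal P(S) (row sums):
  P(S=0) = 1/8 + 1/8 = 1/4
  P(S=1) = 5/16 + 5/16 = 5/8
  P(S=2) = 1/16 + 1/16 = 1/8
Marginal P(T) (column sums):
  P(T=0) = 1/8 + 5/16 + 1/16 = 1/2
  P(T=1) = 1/8 + 5/16 + 1/16 = 1/2

S and T are independent iff P(S=i,T=j) = P(S=i)·P(T=j) for every cell.
  P(S=0)·P(T=0) = 1/4 × 1/2 = 1/8 = P(S=0,T=0) ✓
  P(S=0)·P(T=1) = 1/4 × 1/2 = 1/8 = P(S=0,T=1) ✓
  P(S=1)·P(T=0) = 5/8 × 1/2 = 5/16 = P(S=1,T=0) ✓
  P(S=1)·P(T=1) = 5/8 × 1/2 = 5/16 = P(S=1,T=1) ✓
  P(S=2)·P(T=0) = 1/8 × 1/2 = 1/16 = P(S=2,T=0) ✓
  P(S=2)·P(T=1) = 1/8 × 1/2 = 1/16 = P(S=2,T=1) ✓

Yes, S and T are independent: every cell factors, so I(S;T) = 0 bits.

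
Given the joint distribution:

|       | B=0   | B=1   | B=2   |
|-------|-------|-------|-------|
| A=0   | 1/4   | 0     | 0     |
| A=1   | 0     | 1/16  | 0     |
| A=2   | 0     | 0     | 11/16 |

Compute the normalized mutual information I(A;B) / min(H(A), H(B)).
Marginal P(A) (row sums):
  P(A=0) = 1/4 + 0 + 0 = 1/4
  P(A=1) = 0 + 1/16 + 0 = 1/16
  P(A=2) = 0 + 0 + 11/16 = 11/16
Marginal P(B) (column sums):
  P(B=0) = 1/4 + 0 + 0 = 1/4
  P(B=1) = 0 + 1/16 + 0 = 1/16
  P(B=2) = 0 + 0 + 11/16 = 11/16

H(A) = -[(1/4)·log₂(1/4) + (1/16)·log₂(1/16) + (11/16)·log₂(11/16)]
  = 0.5000 + 0.2500 + 0.3716
  = 1.1216 bits
H(B) = -[(1/4)·log₂(1/4) + (1/16)·log₂(1/16) + (11/16)·log₂(11/16)]
  = 0.5000 + 0.2500 + 0.3716
  = 1.1216 bits
H(A,B) = -[(1/4)·log₂(1/4) + (1/16)·log₂(1/16) + (11/16)·log₂(11/16)]
  = 0.5000 + 0.2500 + 0.3716
  = 1.1216 bits

I(A;B) = H(A) + H(B) - H(A,B)
  = 1.1216 + 1.1216 - 1.1216
  = 1.1216 bits

min(H(A), H(B)) = min(1.1216, 1.1216) = 1.1216 bits
Normalized MI = 1.1216 / 1.1216 = 1.0000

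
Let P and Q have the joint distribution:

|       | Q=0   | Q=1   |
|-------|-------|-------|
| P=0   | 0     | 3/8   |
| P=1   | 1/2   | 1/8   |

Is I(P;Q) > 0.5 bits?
Marginal P(P) (row sums):
  P(P=0) = 0 + 3/8 = 3/8
  P(P=1) = 1/2 + 1/8 = 5/8
Marginal P(Q) (column sums):
  P(Q=0) = 0 + 1/2 = 1/2
  P(Q=1) = 3/8 + 1/8 = 1/2

H(P) = -[(3/8)·log₂(3/8) + (5/8)·log₂(5/8)]
  = 0.5306 + 0.4238
  = 0.9544 bits
H(Q) = -[(1/2)·log₂(1/2) + (1/2)·log₂(1/2)]
  = 0.5000 + 0.5000
  = 1.0000 bits
H(P,Q) = -[(3/8)·log₂(3/8) + (1/2)·log₂(1/2) + (1/8)·log₂(1/8)]
  = 0.5306 + 0.5000 + 0.3750
  = 1.4056 bits

I(P;Q) = H(P) + H(Q) - H(P,Q)
  = 0.9544 + 1.0000 - 1.4056
  = 0.5488 bits

Yes. I(P;Q) = 0.5488 bits, which is > 0.5 bits.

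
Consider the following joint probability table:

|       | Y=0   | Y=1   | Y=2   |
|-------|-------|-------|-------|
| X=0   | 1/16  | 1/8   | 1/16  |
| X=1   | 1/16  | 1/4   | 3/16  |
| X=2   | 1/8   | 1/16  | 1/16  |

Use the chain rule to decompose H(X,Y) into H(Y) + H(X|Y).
By the chain rule: H(X,Y) = H(Y) + H(X|Y)

Marginal P(Y) (column sums):
  P(Y=0) = 1/16 + 1/16 + 1/8 = 1/4
  P(Y=1) = 1/8 + 1/4 + 1/16 = 7/16
  P(Y=2) = 1/16 + 3/16 + 1/16 = 5/16
H(Y) = -[(1/4)·log₂(1/4) + (7/16)·log₂(7/16) + (5/16)·log₂(5/16)]
  = 0.5000 + 0.5218 + 0.5244
  = 1.5462 bits
H(X|Y) = -Σ P(X,Y)·log₂ P(X|Y), where P(X|Y) = P(X,Y) / P(Y)
  (X=0,Y=0): P(X|Y) = (1/16)/(1/4) = 1/4;  -(1/16)·log₂(1/4) = 0.1250
  (X=0,Y=1): P(X|Y) = (1/8)/(7/16) = 2/7;  -(1/8)·log₂(2/7) = 0.2259
  (X=0,Y=2): P(X|Y) = (1/16)/(5/16) = 1/5;  -(1/16)·log₂(1/5) = 0.1451
  (X=1,Y=0): P(X|Y) = (1/16)/(1/4) = 1/4;  -(1/16)·log₂(1/4) = 0.1250
  (X=1,Y=1): P(X|Y) = (1/4)/(7/16) = 4/7;  -(1/4)·log₂(4/7) = 0.2018
  (X=1,Y=2): P(X|Y) = (3/16)/(5/16) = 3/5;  -(3/16)·log₂(3/5) = 0.1382
  (X=2,Y=0): P(X|Y) = (1/8)/(1/4) = 1/2;  -(1/8)·log₂(1/2) = 0.1250
  (X=2,Y=1): P(X|Y) = (1/16)/(7/16) = 1/7;  -(1/16)·log₂(1/7) = 0.1755
  (X=2,Y=2): P(X|Y) = (1/16)/(5/16) = 1/5;  -(1/16)·log₂(1/5) = 0.1451
H(X|Y) = 0.1250 + 0.2259 + 0.1451 + 0.1250 + 0.2018 + 0.1382 + 0.1250 + 0.1755 + 0.1451
  = 1.4066 bits

H(X,Y) = H(Y) + H(X|Y) = 1.5462 + 1.4066 = 2.9528 bits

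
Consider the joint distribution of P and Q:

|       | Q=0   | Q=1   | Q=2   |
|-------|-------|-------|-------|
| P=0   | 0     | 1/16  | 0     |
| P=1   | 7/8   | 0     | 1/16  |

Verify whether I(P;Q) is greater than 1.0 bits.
Marginal P(P) (row sums):
  P(P=0) = 0 + 1/16 + 0 = 1/16
  P(P=1) = 7/8 + 0 + 1/16 = 15/16
Marginal P(Q) (column sums):
  P(Q=0) = 0 + 7/8 = 7/8
  P(Q=1) = 1/16 + 0 = 1/16
  P(Q=2) = 0 + 1/16 = 1/16

H(P) = -[(1/16)·log₂(1/16) + (15/16)·log₂(15/16)]
  = 0.2500 + 0.0873
  = 0.3373 bits
H(Q) = -[(7/8)·log₂(7/8) + (1/16)·log₂(1/16) + (1/16)·log₂(1/16)]
  = 0.1686 + 0.2500 + 0.2500
  = 0.6686 bits
H(P,Q) = -[(1/16)·log₂(1/16) + (7/8)·log₂(7/8) + (1/16)·log₂(1/16)]
  = 0.2500 + 0.1686 + 0.2500
  = 0.6686 bits

I(P;Q) = H(P) + H(Q) - H(P,Q)
  = 0.3373 + 0.6686 - 0.6686
  = 0.3373 bits

No. I(P;Q) = 0.3373 bits, which is ≤ 1.0 bits.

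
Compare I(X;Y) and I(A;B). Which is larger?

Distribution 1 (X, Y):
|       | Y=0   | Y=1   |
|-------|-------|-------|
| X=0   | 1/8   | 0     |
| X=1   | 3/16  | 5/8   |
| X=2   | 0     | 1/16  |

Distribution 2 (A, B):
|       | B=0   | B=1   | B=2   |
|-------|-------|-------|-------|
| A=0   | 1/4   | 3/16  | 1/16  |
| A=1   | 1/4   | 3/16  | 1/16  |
Distribution 1 (X, Y):
Marginal P(X) (row sums):
  P(X=0) = 1/8 + 0 = 1/8
  P(X=1) = 3/16 + 5/8 = 13/16
  P(X=2) = 0 + 1/16 = 1/16
Marginal P(Y) (column sums):
  P(Y=0) = 1/8 + 3/16 + 0 = 5/16
  P(Y=1) = 0 + 5/8 + 1/16 = 11/16

H(X) = -[(1/8)·log₂(1/8) + (13/16)·log₂(13/16) + (1/16)·log₂(1/16)]
  = 0.3750 + 0.2434 + 0.2500
  = 0.8684 bits
H(Y) = -[(5/16)·log₂(5/16) + (11/16)·log₂(11/16)]
  = 0.5244 + 0.3716
  = 0.8960 bits
H(X,Y) = -[(1/8)·log₂(1/8) + (3/16)·log₂(3/16) + (5/8)·log₂(5/8) + (1/16)·log₂(1/16)]
  = 0.3750 + 0.4528 + 0.4238 + 0.2500
  = 1.5016 bits

I(X;Y) = H(X) + H(Y) - H(X,Y)
  = 0.8684 + 0.8960 - 1.5016
  = 0.2628 bits

Distribution 2 (A, B):
Marginal P(A) (row sums):
  P(A=0) = 1/4 + 3/16 + 1/16 = 1/2
  P(A=1) = 1/4 + 3/16 + 1/16 = 1/2
Marginal P(B) (column sums):
  P(B=0) = 1/4 + 1/4 = 1/2
  P(B=1) = 3/16 + 3/16 = 3/8
  P(B=2) = 1/16 + 1/16 = 1/8

H(A) = -[(1/2)·log₂(1/2) + (1/2)·log₂(1/2)]
  = 0.5000 + 0.5000
  = 1.0000 bits
H(B) = -[(1/2)·log₂(1/2) + (3/8)·log₂(3/8) + (1/8)·log₂(1/8)]
  = 0.5000 + 0.5306 + 0.3750
  = 1.4056 bits
H(A,B) = -[(1/4)·log₂(1/4) + (3/16)·log₂(3/16) + (1/16)·log₂(1/16) + (1/4)·log₂(1/4) + (3/16)·log₂(3/16) + (1/16)·log₂(1/16)]
  = 0.5000 + 0.4528 + 0.2500 + 0.5000 + 0.4528 + 0.2500
  = 2.4056 bits

I(A;B) = H(A) + H(B) - H(A,B)
  = 1.0000 + 1.4056 - 2.4056
  = 0.0000 bits

I(X;Y) = 0.2628 bits > I(A;B) = 0.0000 bits, so (X, Y) has the higher mutual information (stronger dependence).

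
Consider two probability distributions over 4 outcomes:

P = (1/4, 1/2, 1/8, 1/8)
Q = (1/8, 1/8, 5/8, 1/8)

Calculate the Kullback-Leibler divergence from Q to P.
D(P||Q) = Σ P(i) log₂(P(i)/Q(i))
  i=0: (1/4) × log₂((1/4)/(1/8)) = (1/4) × log₂(2) = 0.2500
  i=1: (1/2) × log₂((1/2)/(1/8)) = (1/2) × log₂(4) = 1.0000
  i=2: (1/8) × log₂((1/8)/(5/8)) = (1/8) × log₂(1/5) = -0.2902
  i=3: (1/8) × log₂((1/8)/(1/8)) = (1/8) × log₂(1) = 0.0000
D(P||Q) = 0.2500 + 1.0000 - 0.2902 + 0.0000
  = 0.9598 bits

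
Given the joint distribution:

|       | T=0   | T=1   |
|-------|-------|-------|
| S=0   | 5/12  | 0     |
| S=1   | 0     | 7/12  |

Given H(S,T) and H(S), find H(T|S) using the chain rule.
From the chain rule: H(S,T) = H(S) + H(T|S)
Therefore: H(T|S) = H(S,T) - H(S)

H(S,T) = -[(5/12)·log₂(5/12) + (7/12)·log₂(7/12)]
  = 0.5263 + 0.4536
  = 0.9799 bits
Marginal P(S) (row sums):
  P(S=0) = 5/12 + 0 = 5/12
  P(S=1) = 0 + 7/12 = 7/12
H(S) = -[(5/12)·log₂(5/12) + (7/12)·log₂(7/12)]
  = 0.5263 + 0.4536
  = 0.9799 bits

H(T|S) = 0.9799 - 0.9799 = 0.0000 bits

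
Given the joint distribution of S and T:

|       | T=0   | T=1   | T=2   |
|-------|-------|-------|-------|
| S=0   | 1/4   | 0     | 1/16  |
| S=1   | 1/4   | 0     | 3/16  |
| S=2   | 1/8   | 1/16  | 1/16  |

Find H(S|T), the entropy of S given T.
Marginal P(T) (column sums):
  P(T=0) = 1/4 + 1/4 + 1/8 = 5/8
  P(T=1) = 0 + 0 + 1/16 = 1/16
  P(T=2) = 1/16 + 3/16 + 1/16 = 5/16

H(S|T) = -Σ P(S,T)·log₂ P(S|T), where P(S|T) = P(S,T) / P(T)
  (cells with P(S,T) = 0 contribute 0)
  (S=0,T=0): P(S|T) = (1/4)/(5/8) = 2/5;  -(1/4)·log₂(2/5) = 0.3305
  (S=0,T=2): P(S|T) = (1/16)/(5/16) = 1/5;  -(1/16)·log₂(1/5) = 0.1451
  (S=1,T=0): P(S|T) = (1/4)/(5/8) = 2/5;  -(1/4)·log₂(2/5) = 0.3305
  (S=1,T=2): P(S|T) = (3/16)/(5/16) = 3/5;  -(3/16)·log₂(3/5) = 0.1382
  (S=2,T=0): P(S|T) = (1/8)/(5/8) = 1/5;  -(1/8)·log₂(1/5) = 0.2902
  (S=2,T=1): P(S|T) = (1/16)/(1/16) = 1;  -(1/16)·log₂(1) = 0.0000
  (S=2,T=2): P(S|T) = (1/16)/(5/16) = 1/5;  -(1/16)·log₂(1/5) = 0.1451
H(S|T) = 0.3305 + 0.1451 + 0.3305 + 0.1382 + 0.2902 + 0.0000 + 0.1451
  = 1.3796 bits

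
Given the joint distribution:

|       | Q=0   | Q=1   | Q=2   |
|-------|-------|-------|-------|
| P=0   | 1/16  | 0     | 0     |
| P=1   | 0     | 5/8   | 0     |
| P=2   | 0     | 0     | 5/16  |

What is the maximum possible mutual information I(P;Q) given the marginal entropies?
The upper bound on mutual information is I(P;Q) ≤ min(H(P), H(Q)).

Marginal P(P) (row sums):
  P(P=0) = 1/16 + 0 + 0 = 1/16
  P(P=1) = 0 + 5/8 + 0 = 5/8
  P(P=2) = 0 + 0 + 5/16 = 5/16
Marginal P(Q) (column sums):
  P(Q=0) = 1/16 + 0 + 0 = 1/16
  P(Q=1) = 0 + 5/8 + 0 = 5/8
  P(Q=2) = 0 + 0 + 5/16 = 5/16

H(P) = -[(1/16)·log₂(1/16) + (5/8)·log₂(5/8) + (5/16)·log₂(5/16)]
  = 0.2500 + 0.4238 + 0.5244
  = 1.1982 bits
H(Q) = -[(1/16)·log₂(1/16) + (5/8)·log₂(5/8) + (5/16)·log₂(5/16)]
  = 0.2500 + 0.4238 + 0.5244
  = 1.1982 bits

Maximum possible I(P;Q) = min(1.1982, 1.1982) = 1.1982 bits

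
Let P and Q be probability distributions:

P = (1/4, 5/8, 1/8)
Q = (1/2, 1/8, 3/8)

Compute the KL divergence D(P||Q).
D(P||Q) = Σ P(i) log₂(P(i)/Q(i))
  i=0: (1/4) × log₂((1/4)/(1/2)) = (1/4) × log₂(1/2) = -0.2500
  i=1: (5/8) × log₂((5/8)/(1/8)) = (5/8) × log₂(5) = 1.4512
  i=2: (1/8) × log₂((1/8)/(3/8)) = (1/8) × log₂(1/3) = -0.1981
D(P||Q) = -0.2500 + 1.4512 - 0.1981
  = 1.0031 bits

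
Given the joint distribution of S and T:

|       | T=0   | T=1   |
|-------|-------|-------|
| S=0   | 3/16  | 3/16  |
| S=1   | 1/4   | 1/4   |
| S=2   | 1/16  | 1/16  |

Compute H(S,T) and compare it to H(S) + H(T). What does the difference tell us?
Marginal P(S) (row sums):
  P(S=0) = 3/16 + 3/16 = 3/8
  P(S=1) = 1/4 + 1/4 = 1/2
  P(S=2) = 1/16 + 1/16 = 1/8
Marginal P(T) (column sums):
  P(T=0) = 3/16 + 1/4 + 1/16 = 1/2
  P(T=1) = 3/16 + 1/4 + 1/16 = 1/2

H(S,T) = -[(3/16)·log₂(3/16) + (3/16)·log₂(3/16) + (1/4)·log₂(1/4) + (1/4)·log₂(1/4) + (1/16)·log₂(1/16) + (1/16)·log₂(1/16)]
  = 0.4528 + 0.4528 + 0.5000 + 0.5000 + 0.2500 + 0.2500
  = 2.4056 bits
H(S) = -[(3/8)·log₂(3/8) + (1/2)·log₂(1/2) + (1/8)·log₂(1/8)]
  = 0.5306 + 0.5000 + 0.3750
  = 1.4056 bits
H(T) = -[(1/2)·log₂(1/2) + (1/2)·log₂(1/2)]
  = 0.5000 + 0.5000
  = 1.0000 bits

H(S) + H(T) = 1.4056 + 1.0000 = 2.4056 bits
Difference: H(S) + H(T) - H(S,T) = 2.4056 - 2.4056 = 0.0000 bits = I(S;T)

The difference is the mutual information; it is 0 here, so S and T are independent (the joint entropy equals the sum of the marginal entropies).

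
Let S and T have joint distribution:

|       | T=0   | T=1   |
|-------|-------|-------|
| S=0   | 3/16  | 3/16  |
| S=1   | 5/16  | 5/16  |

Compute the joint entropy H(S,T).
H(S,T) = -Σ P(S,T) log₂ P(S,T), summed over the non-zero cells:
H(S,T) = -[(3/16)·log₂(3/16) + (3/16)·log₂(3/16) + (5/16)·log₂(5/16) + (5/16)·log₂(5/16)]
  = 0.4528 + 0.4528 + 0.5244 + 0.5244
  = 1.9544 bits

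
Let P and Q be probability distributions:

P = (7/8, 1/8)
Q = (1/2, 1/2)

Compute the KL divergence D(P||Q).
D(P||Q) = Σ P(i) log₂(P(i)/Q(i))
  i=0: (7/8) × log₂((7/8)/(1/2)) = (7/8) × log₂(7/4) = 0.7064
  i=1: (1/8) × log₂((1/8)/(1/2)) = (1/8) × log₂(1/4) = -0.2500
D(P||Q) = 0.7064 - 0.2500
  = 0.4564 bits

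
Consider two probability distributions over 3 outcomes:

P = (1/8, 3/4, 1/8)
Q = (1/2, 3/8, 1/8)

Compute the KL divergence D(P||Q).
D(P||Q) = Σ P(i) log₂(P(i)/Q(i))
  i=0: (1/8) × log₂((1/8)/(1/2)) = (1/8) × log₂(1/4) = -0.2500
  i=1: (3/4) × log₂((3/4)/(3/8)) = (3/4) × log₂(2) = 0.7500
  i=2: (1/8) × log₂((1/8)/(1/8)) = (1/8) × log₂(1) = 0.0000
D(P||Q) = -0.2500 + 0.7500 + 0.0000
  = 0.5000 bits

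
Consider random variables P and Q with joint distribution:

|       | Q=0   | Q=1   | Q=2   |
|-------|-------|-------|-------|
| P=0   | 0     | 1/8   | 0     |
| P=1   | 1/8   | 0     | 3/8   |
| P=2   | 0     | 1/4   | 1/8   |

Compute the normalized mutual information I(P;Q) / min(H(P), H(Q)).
Marginal P(P) (row sums):
  P(P=0) = 0 + 1/8 + 0 = 1/8
  P(P=1) = 1/8 + 0 + 3/8 = 1/2
  P(P=2) = 0 + 1/4 + 1/8 = 3/8
Marginal P(Q) (column sums):
  P(Q=0) = 0 + 1/8 + 0 = 1/8
  P(Q=1) = 1/8 + 0 + 1/4 = 3/8
  P(Q=2) = 0 + 3/8 + 1/8 = 1/2

H(P) = -[(1/8)·log₂(1/8) + (1/2)·log₂(1/2) + (3/8)·log₂(3/8)]
  = 0.3750 + 0.5000 + 0.5306
  = 1.4056 bits
H(Q) = -[(1/8)·log₂(1/8) + (3/8)·log₂(3/8) + (1/2)·log₂(1/2)]
  = 0.3750 + 0.5306 + 0.5000
  = 1.4056 bits
H(P,Q) = -[(1/8)·log₂(1/8) + (1/8)·log₂(1/8) + (3/8)·log₂(3/8) + (1/4)·log₂(1/4) + (1/8)·log₂(1/8)]
  = 0.3750 + 0.3750 + 0.5306 + 0.5000 + 0.3750
  = 2.1556 bits

I(P;Q) = H(P) + H(Q) - H(P,Q)
  = 1.4056 + 1.4056 - 2.1556
  = 0.6556 bits

min(H(P), H(Q)) = min(1.4056, 1.4056) = 1.4056 bits
Normalized MI = 0.6556 / 1.4056 = 0.4664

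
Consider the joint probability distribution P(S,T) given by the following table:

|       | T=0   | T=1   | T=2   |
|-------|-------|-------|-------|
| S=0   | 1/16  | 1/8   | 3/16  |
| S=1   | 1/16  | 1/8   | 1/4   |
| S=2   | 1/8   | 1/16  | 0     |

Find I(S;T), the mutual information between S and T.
Marginal P(S) (row sums):
  P(S=0) = 1/16 + 1/8 + 3/16 = 3/8
  P(S=1) = 1/16 + 1/8 + 1/4 = 7/16
  P(S=2) = 1/8 + 1/16 + 0 = 3/16
Marginal P(T) (column sums):
  P(T=0) = 1/16 + 1/16 + 1/8 = 1/4
  P(T=1) = 1/8 + 1/8 + 1/16 = 5/16
  P(T=2) = 3/16 + 1/4 + 0 = 7/16

H(S) = -[(3/8)·log₂(3/8) + (7/16)·log₂(7/16) + (3/16)·log₂(3/16)]
  = 0.5306 + 0.5218 + 0.4528
  = 1.5052 bits
H(T) = -[(1/4)·log₂(1/4) + (5/16)·log₂(5/16) + (7/16)·log₂(7/16)]
  = 0.5000 + 0.5244 + 0.5218
  = 1.5462 bits
H(S,T) = -[(1/16)·log₂(1/16) + (1/8)·log₂(1/8) + (3/16)·log₂(3/16) + (1/16)·log₂(1/16) + (1/8)·log₂(1/8) + (1/4)·log₂(1/4) + (1/8)·log₂(1/8) + (1/16)·log₂(1/16)]
  = 0.2500 + 0.3750 + 0.4528 + 0.2500 + 0.3750 + 0.5000 + 0.3750 + 0.2500
  = 2.8278 bits

I(S;T) = H(S) + H(T) - H(S,T)
  = 1.5052 + 1.5462 - 2.8278
  = 0.2236 bits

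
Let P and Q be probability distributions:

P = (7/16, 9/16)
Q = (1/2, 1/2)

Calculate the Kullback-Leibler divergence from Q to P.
D(P||Q) = Σ P(i) log₂(P(i)/Q(i))
  i=0: (7/16) × log₂((7/16)/(1/2)) = (7/16) × log₂(7/8) = -0.0843
  i=1: (9/16) × log₂((9/16)/(1/2)) = (9/16) × log₂(9/8) = 0.0956
D(P||Q) = -0.0843 + 0.0956
  = 0.0113 bits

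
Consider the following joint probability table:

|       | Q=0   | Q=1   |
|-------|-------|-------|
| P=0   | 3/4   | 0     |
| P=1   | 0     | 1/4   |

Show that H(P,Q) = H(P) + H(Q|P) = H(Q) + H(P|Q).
Marginal P(P) (row sums):
  P(P=0) = 3/4 + 0 = 3/4
  P(P=1) = 0 + 1/4 = 1/4
Marginal P(Q) (column sums):
  P(Q=0) = 3/4 + 0 = 3/4
  P(Q=1) = 0 + 1/4 = 1/4

Decomposition 1: H(P) + H(Q|P)
H(P) = -[(3/4)·log₂(3/4) + (1/4)·log₂(1/4)]
  = 0.3113 + 0.5000
  = 0.8113 bits
H(Q|P) = -Σ P(P,Q)·log₂ P(Q|P), where P(Q|P) = P(P,Q) / P(P)
  (cells with P(P,Q) = 0 contribute 0)
  (P=0,Q=0): P(Q|P) = (3/4)/(3/4) = 1;  -(3/4)·log₂(1) = 0.0000
  (P=1,Q=1): P(Q|P) = (1/4)/(1/4) = 1;  -(1/4)·log₂(1) = 0.0000
H(Q|P) = 0.0000 + 0.0000
  = 0.0000 bits
H(P) + H(Q|P) = 0.8113 + 0.0000 = 0.8113 bits

Decomposition 2: H(Q) + H(P|Q)
H(Q) = -[(3/4)·log₂(3/4) + (1/4)·log₂(1/4)]
  = 0.3113 + 0.5000
  = 0.8113 bits
H(P|Q) = -Σ P(P,Q)·log₂ P(P|Q), where P(P|Q) = P(P,Q) / P(Q)
  (cells with P(P,Q) = 0 contribute 0)
  (P=0,Q=0): P(P|Q) = (3/4)/(3/4) = 1;  -(3/4)·log₂(1) = 0.0000
  (P=1,Q=1): P(P|Q) = (1/4)/(1/4) = 1;  -(1/4)·log₂(1) = 0.0000
H(P|Q) = 0.0000 + 0.0000
  = 0.0000 bits
H(Q) + H(P|Q) = 0.8113 + 0.0000 = 0.8113 bits

Direct computation of the joint entropy:
H(P,Q) = -[(3/4)·log₂(3/4) + (1/4)·log₂(1/4)]
  = 0.3113 + 0.5000
  = 0.8113 bits

All three agree: H(P,Q) = 0.8113 bits ✓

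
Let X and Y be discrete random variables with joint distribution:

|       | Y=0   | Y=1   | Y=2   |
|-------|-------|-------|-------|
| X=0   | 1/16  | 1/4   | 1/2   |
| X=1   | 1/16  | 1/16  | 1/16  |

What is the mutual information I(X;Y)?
Marginal P(X) (row sums):
  P(X=0) = 1/16 + 1/4 + 1/2 = 13/16
  P(X=1) = 1/16 + 1/16 + 1/16 = 3/16
Marginal P(Y) (column sums):
  P(Y=0) = 1/16 + 1/16 = 1/8
  P(Y=1) = 1/4 + 1/16 = 5/16
  P(Y=2) = 1/2 + 1/16 = 9/16

H(X) = -[(13/16)·log₂(13/16) + (3/16)·log₂(3/16)]
  = 0.2434 + 0.4528
  = 0.6962 bits
H(Y) = -[(1/8)·log₂(1/8) + (5/16)·log₂(5/16) + (9/16)·log₂(9/16)]
  = 0.3750 + 0.5244 + 0.4669
  = 1.3663 bits
H(X,Y) = -[(1/16)·log₂(1/16) + (1/4)·log₂(1/4) + (1/2)·log₂(1/2) + (1/16)·log₂(1/16) + (1/16)·log₂(1/16) + (1/16)·log₂(1/16)]
  = 0.2500 + 0.5000 + 0.5000 + 0.2500 + 0.2500 + 0.2500
  = 2.0000 bits

I(X;Y) = H(X) + H(Y) - H(X,Y)
  = 0.6962 + 1.3663 - 2.0000
  = 0.0625 bits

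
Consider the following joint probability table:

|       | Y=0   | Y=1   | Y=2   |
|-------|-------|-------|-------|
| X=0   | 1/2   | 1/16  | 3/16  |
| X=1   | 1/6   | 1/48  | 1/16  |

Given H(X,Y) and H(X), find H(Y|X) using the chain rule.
From the chain rule: H(X,Y) = H(X) + H(Y|X)
Therefore: H(Y|X) = H(X,Y) - H(X)

H(X,Y) = -[(1/2)·log₂(1/2) + (1/16)·log₂(1/16) + (3/16)·log₂(3/16) + (1/6)·log₂(1/6) + (1/48)·log₂(1/48) + (1/16)·log₂(1/16)]
  = 0.5000 + 0.2500 + 0.4528 + 0.4308 + 0.1164 + 0.2500
  = 2.0000 bits
Marginal P(X) (row sums):
  P(X=0) = 1/2 + 1/16 + 3/16 = 3/4
  P(X=1) = 1/6 + 1/48 + 1/16 = 1/4
H(X) = -[(3/4)·log₂(3/4) + (1/4)·log₂(1/4)]
  = 0.3113 + 0.5000
  = 0.8113 bits

H(Y|X) = 2.0000 - 0.8113 = 1.1887 bits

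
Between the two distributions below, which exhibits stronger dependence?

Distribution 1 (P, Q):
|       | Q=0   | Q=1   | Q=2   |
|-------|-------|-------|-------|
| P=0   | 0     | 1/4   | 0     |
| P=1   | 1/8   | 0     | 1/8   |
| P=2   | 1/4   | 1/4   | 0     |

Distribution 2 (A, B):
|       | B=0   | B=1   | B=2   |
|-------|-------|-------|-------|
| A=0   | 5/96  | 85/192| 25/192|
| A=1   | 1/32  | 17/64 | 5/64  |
Distribution 1 (P, Q):
Marginal P(P) (row sums):
  P(P=0) = 0 + 1/4 + 0 = 1/4
  P(P=1) = 1/8 + 0 + 1/8 = 1/4
  P(P=2) = 1/4 + 1/4 + 0 = 1/2
Marginal P(Q) (column sums):
  P(Q=0) = 0 + 1/8 + 1/4 = 3/8
  P(Q=1) = 1/4 + 0 + 1/4 = 1/2
  P(Q=2) = 0 + 1/8 + 0 = 1/8

H(P) = -[(1/4)·log₂(1/4) + (1/4)·log₂(1/4) + (1/2)·log₂(1/2)]
  = 0.5000 + 0.5000 + 0.5000
  = 1.5000 bits
H(Q) = -[(3/8)·log₂(3/8) + (1/2)·log₂(1/2) + (1/8)·log₂(1/8)]
  = 0.5306 + 0.5000 + 0.3750
  = 1.4056 bits
H(P,Q) = -[(1/4)·log₂(1/4) + (1/8)·log₂(1/8) + (1/8)·log₂(1/8) + (1/4)·log₂(1/4) + (1/4)·log₂(1/4)]
  = 0.5000 + 0.3750 + 0.3750 + 0.5000 + 0.5000
  = 2.2500 bits

I(P;Q) = H(P) + H(Q) - H(P,Q)
  = 1.5000 + 1.4056 - 2.2500
  = 0.6556 bits

Distribution 2 (A, B):
Marginal P(A) (row sums):
  P(A=0) = 5/96 + 85/192 + 25/192 = 5/8
  P(A=1) = 1/32 + 17/64 + 5/64 = 3/8
Marginal P(B) (column sums):
  P(B=0) = 5/96 + 1/32 = 1/12
  P(B=1) = 85/192 + 17/64 = 17/24
  P(B=2) = 25/192 + 5/64 = 5/24

H(A) = -[(5/8)·log₂(5/8) + (3/8)·log₂(3/8)]
  = 0.4238 + 0.5306
  = 0.9544 bits
H(B) = -[(1/12)·log₂(1/12) + (17/24)·log₂(17/24) + (5/24)·log₂(5/24)]
  = 0.2987 + 0.3524 + 0.4715
  = 1.1226 bits
H(A,B) = -[(5/96)·log₂(5/96) + (85/192)·log₂(85/192) + (25/192)·log₂(25/192) + (1/32)·log₂(1/32) + (17/64)·log₂(17/64) + (5/64)·log₂(5/64)]
  = 0.2220 + 0.5204 + 0.3830 + 0.1563 + 0.5080 + 0.2873
  = 2.0770 bits

I(A;B) = H(A) + H(B) - H(A,B)
  = 0.9544 + 1.1226 - 2.0770
  = 0.0000 bits

I(P;Q) = 0.6556 bits > I(A;B) = 0.0000 bits, so (P, Q) has the higher mutual information (stronger dependence).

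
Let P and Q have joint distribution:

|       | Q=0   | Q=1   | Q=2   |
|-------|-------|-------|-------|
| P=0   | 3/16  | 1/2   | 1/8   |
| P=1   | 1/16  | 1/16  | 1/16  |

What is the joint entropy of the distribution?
H(P,Q) = -Σ P(P,Q) log₂ P(P,Q), summed over the non-zero cells:
H(P,Q) = -[(3/16)·log₂(3/16) + (1/2)·log₂(1/2) + (1/8)·log₂(1/8) + (1/16)·log₂(1/16) + (1/16)·log₂(1/16) + (1/16)·log₂(1/16)]
  = 0.4528 + 0.5000 + 0.3750 + 0.2500 + 0.2500 + 0.2500
  = 2.0778 bits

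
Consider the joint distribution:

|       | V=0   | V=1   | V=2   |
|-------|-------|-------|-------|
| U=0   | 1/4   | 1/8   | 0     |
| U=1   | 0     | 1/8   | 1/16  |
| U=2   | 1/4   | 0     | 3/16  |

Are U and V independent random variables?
Marginal P(U) (row sums):
  P(U=0) = 1/4 + 1/8 + 0 = 3/8
  P(U=1) = 0 + 1/8 + 1/16 = 3/16
  P(U=2) = 1/4 + 0 + 3/16 = 7/16
Marginal P(V) (column sums):
  P(V=0) = 1/4 + 0 + 1/4 = 1/2
  P(V=1) = 1/8 + 1/8 + 0 = 1/4
  P(V=2) = 0 + 1/16 + 3/16 = 1/4

U and V are independent iff P(U=i,V=j) = P(U=i)·P(V=j) for every cell.
  P(U=0)·P(V=0) = 3/8 × 1/2 = 3/16, but P(U=0,V=0) = 1/4 ✗

No, U and V are not independent. Quantitatively, I(U;V) > 0:

H(U) = -[(3/8)·log₂(3/8) + (3/16)·log₂(3/16) + (7/16)·log₂(7/16)]
  = 0.5306 + 0.4528 + 0.5218
  = 1.5052 bits
H(V) = -[(1/2)·log₂(1/2) + (1/4)·log₂(1/4) + (1/4)·log₂(1/4)]
  = 0.5000 + 0.5000 + 0.5000
  = 1.5000 bits
H(U,V) = -[(1/4)·log₂(1/4) + (1/8)·log₂(1/8) + (1/8)·log₂(1/8) + (1/16)·log₂(1/16) + (1/4)·log₂(1/4) + (3/16)·log₂(3/16)]
  = 0.5000 + 0.3750 + 0.3750 + 0.2500 + 0.5000 + 0.4528
  = 2.4528 bits
I(U;V) = H(U) + H(V) - H(U,V) = 1.5052 + 1.5000 - 2.4528 = 0.5524 bits > 0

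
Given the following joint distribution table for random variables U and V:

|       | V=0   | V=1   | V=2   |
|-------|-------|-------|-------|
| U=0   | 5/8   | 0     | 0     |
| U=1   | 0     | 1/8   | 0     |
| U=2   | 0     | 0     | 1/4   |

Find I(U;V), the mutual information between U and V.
Marginal P(U) (row sums):
  P(U=0) = 5/8 + 0 + 0 = 5/8
  P(U=1) = 0 + 1/8 + 0 = 1/8
  P(U=2) = 0 + 0 + 1/4 = 1/4
Marginal P(V) (column sums):
  P(V=0) = 5/8 + 0 + 0 = 5/8
  P(V=1) = 0 + 1/8 + 0 = 1/8
  P(V=2) = 0 + 0 + 1/4 = 1/4

H(U) = -[(5/8)·log₂(5/8) + (1/8)·log₂(1/8) + (1/4)·log₂(1/4)]
  = 0.4238 + 0.3750 + 0.5000
  = 1.2988 bits
H(V) = -[(5/8)·log₂(5/8) + (1/8)·log₂(1/8) + (1/4)·log₂(1/4)]
  = 0.4238 + 0.3750 + 0.5000
  = 1.2988 bits
H(U,V) = -[(5/8)·log₂(5/8) + (1/8)·log₂(1/8) + (1/4)·log₂(1/4)]
  = 0.4238 + 0.3750 + 0.5000
  = 1.2988 bits

I(U;V) = H(U) + H(V) - H(U,V)
  = 1.2988 + 1.2988 - 1.2988
  = 1.2988 bits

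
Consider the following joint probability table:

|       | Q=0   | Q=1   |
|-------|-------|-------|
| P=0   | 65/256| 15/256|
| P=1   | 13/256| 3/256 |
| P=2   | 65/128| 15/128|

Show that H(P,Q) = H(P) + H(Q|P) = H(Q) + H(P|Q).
Marginal P(P) (row sums):
  P(P=0) = 65/256 + 15/256 = 5/16
  P(P=1) = 13/256 + 3/256 = 1/16
  P(P=2) = 65/128 + 15/128 = 5/8
Marginal P(Q) (column sums):
  P(Q=0) = 65/256 + 13/256 + 65/128 = 13/16
  P(Q=1) = 15/256 + 3/256 + 15/128 = 3/16

Decomposition 1: H(P) + H(Q|P)
H(P) = -[(5/16)·log₂(5/16) + (1/16)·log₂(1/16) + (5/8)·log₂(5/8)]
  = 0.5244 + 0.2500 + 0.4238
  = 1.1982 bits
H(Q|P) = -Σ P(P,Q)·log₂ P(Q|P), where P(Q|P) = P(P,Q) / P(P)
  (P=0,Q=0): P(Q|P) = (65/256)/(5/16) = 13/16;  -(65/256)·log₂(13/16) = 0.0761
  (P=0,Q=1): P(Q|P) = (15/256)/(5/16) = 3/16;  -(15/256)·log₂(3/16) = 0.1415
  (P=1,Q=0): P(Q|P) = (13/256)/(1/16) = 13/16;  -(13/256)·log₂(13/16) = 0.0152
  (P=1,Q=1): P(Q|P) = (3/256)/(1/16) = 3/16;  -(3/256)·log₂(3/16) = 0.0283
  (P=2,Q=0): P(Q|P) = (65/128)/(5/8) = 13/16;  -(65/128)·log₂(13/16) = 0.1521
  (P=2,Q=1): P(Q|P) = (15/128)/(5/8) = 3/16;  -(15/128)·log₂(3/16) = 0.2830
H(Q|P) = 0.0761 + 0.1415 + 0.0152 + 0.0283 + 0.1521 + 0.2830
  = 0.6962 bits
H(P) + H(Q|P) = 1.1982 + 0.6962 = 1.8944 bits

Decomposition 2: H(Q) + H(P|Q)
H(Q) = -[(13/16)·log₂(13/16) + (3/16)·log₂(3/16)]
  = 0.2434 + 0.4528
  = 0.6962 bits
H(P|Q) = -Σ P(P,Q)·log₂ P(P|Q), where P(P|Q) = P(P,Q) / P(Q)
  (P=0,Q=0): P(P|Q) = (65/256)/(13/16) = 5/16;  -(65/256)·log₂(5/16) = 0.4261
  (P=0,Q=1): P(P|Q) = (15/256)/(3/16) = 5/16;  -(15/256)·log₂(5/16) = 0.0983
  (P=1,Q=0): P(P|Q) = (13/256)/(13/16) = 1/16;  -(13/256)·log₂(1/16) = 0.2031
  (P=1,Q=1): P(P|Q) = (3/256)/(3/16) = 1/16;  -(3/256)·log₂(1/16) = 0.0469
  (P=2,Q=0): P(P|Q) = (65/128)/(13/16) = 5/8;  -(65/128)·log₂(5/8) = 0.3443
  (P=2,Q=1): P(P|Q) = (15/128)/(3/16) = 5/8;  -(15/128)·log₂(5/8) = 0.0795
H(P|Q) = 0.4261 + 0.0983 + 0.2031 + 0.0469 + 0.3443 + 0.0795
  = 1.1982 bits
H(Q) + H(P|Q) = 0.6962 + 1.1982 = 1.8944 bits

Direct computation of the joint entropy:
H(P,Q) = -[(65/256)·log₂(65/256) + (15/256)·log₂(15/256) + (13/256)·log₂(13/256) + (3/256)·log₂(3/256) + (65/128)·log₂(65/128) + (15/128)·log₂(15/128)]
  = 0.5021 + 0.2398 + 0.2183 + 0.0752 + 0.4965 + 0.3625
  = 1.8944 bits

All three agree: H(P,Q) = 1.8944 bits ✓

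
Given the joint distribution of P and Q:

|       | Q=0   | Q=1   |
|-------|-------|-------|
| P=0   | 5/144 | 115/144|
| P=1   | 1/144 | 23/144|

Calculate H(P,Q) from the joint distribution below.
H(P,Q) = -Σ P(P,Q) log₂ P(P,Q), summed over the non-zero cells:
H(P,Q) = -[(5/144)·log₂(5/144) + (115/144)·log₂(115/144) + (1/144)·log₂(1/144) + (23/144)·log₂(23/144)]
  = 0.1683 + 0.2591 + 0.0498 + 0.4227
  = 0.8999 bits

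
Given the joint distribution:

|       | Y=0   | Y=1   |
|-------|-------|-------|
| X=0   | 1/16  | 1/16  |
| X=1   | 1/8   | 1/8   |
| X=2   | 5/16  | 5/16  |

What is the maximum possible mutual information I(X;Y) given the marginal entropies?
The upper bound on mutual information is I(X;Y) ≤ min(H(X), H(Y)).

Marginal P(X) (row sums):
  P(X=0) = 1/16 + 1/16 = 1/8
  P(X=1) = 1/8 + 1/8 = 1/4
  P(X=2) = 5/16 + 5/16 = 5/8
Marginal P(Y) (column sums):
  P(Y=0) = 1/16 + 1/8 + 5/16 = 1/2
  P(Y=1) = 1/16 + 1/8 + 5/16 = 1/2

H(X) = -[(1/8)·log₂(1/8) + (1/4)·log₂(1/4) + (5/8)·log₂(5/8)]
  = 0.3750 + 0.5000 + 0.4238
  = 1.2988 bits
H(Y) = -[(1/2)·log₂(1/2) + (1/2)·log₂(1/2)]
  = 0.5000 + 0.5000
  = 1.0000 bits

Maximum possible I(X;Y) = min(1.2988, 1.0000) = 1.0000 bits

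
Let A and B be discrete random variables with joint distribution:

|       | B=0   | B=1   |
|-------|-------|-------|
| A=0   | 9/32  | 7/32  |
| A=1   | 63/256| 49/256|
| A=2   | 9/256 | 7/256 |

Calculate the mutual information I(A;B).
Marginal P(A) (row sums):
  P(A=0) = 9/32 + 7/32 = 1/2
  P(A=1) = 63/256 + 49/256 = 7/16
  P(A=2) = 9/256 + 7/256 = 1/16
Marginal P(B) (column sums):
  P(B=0) = 9/32 + 63/256 + 9/256 = 9/16
  P(B=1) = 7/32 + 49/256 + 7/256 = 7/16

H(A) = -[(1/2)·log₂(1/2) + (7/16)·log₂(7/16) + (1/16)·log₂(1/16)]
  = 0.5000 + 0.5218 + 0.2500
  = 1.2718 bits
H(B) = -[(9/16)·log₂(9/16) + (7/16)·log₂(7/16)]
  = 0.4669 + 0.5218
  = 0.9887 bits
H(A,B) = -[(9/32)·log₂(9/32) + (7/32)·log₂(7/32) + (63/256)·log₂(63/256) + (49/256)·log₂(49/256) + (9/256)·log₂(9/256) + (7/256)·log₂(7/256)]
  = 0.5147 + 0.4796 + 0.4978 + 0.4566 + 0.1698 + 0.1420
  = 2.2605 bits

I(A;B) = H(A) + H(B) - H(A,B)
  = 1.2718 + 0.9887 - 2.2605
  = 0.0000 bits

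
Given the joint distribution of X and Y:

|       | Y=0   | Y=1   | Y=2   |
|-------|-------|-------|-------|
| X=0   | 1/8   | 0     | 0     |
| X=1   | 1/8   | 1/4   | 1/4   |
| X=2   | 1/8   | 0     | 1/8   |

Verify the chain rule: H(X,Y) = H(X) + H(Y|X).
Left side:
H(X,Y) = -[(1/8)·log₂(1/8) + (1/8)·log₂(1/8) + (1/4)·log₂(1/4) + (1/4)·log₂(1/4) + (1/8)·log₂(1/8) + (1/8)·log₂(1/8)]
  = 0.3750 + 0.3750 + 0.5000 + 0.5000 + 0.3750 + 0.3750
  = 2.5000 bits

Right side:
Marginal P(X) (row sums):
  P(X=0) = 1/8 + 0 + 0 = 1/8
  P(X=1) = 1/8 + 1/4 + 1/4 = 5/8
  P(X=2) = 1/8 + 0 + 1/8 = 1/4
H(X) = -[(1/8)·log₂(1/8) + (5/8)·log₂(5/8) + (1/4)·log₂(1/4)]
  = 0.3750 + 0.4238 + 0.5000
  = 1.2988 bits
H(Y|X) = -Σ P(X,Y)·log₂ P(Y|X), where P(Y|X) = P(X,Y) / P(X)
  (cells with P(X,Y) = 0 contribute 0)
  (X=0,Y=0): P(Y|X) = (1/8)/(1/8) = 1;  -(1/8)·log₂(1) = 0.0000
  (X=1,Y=0): P(Y|X) = (1/8)/(5/8) = 1/5;  -(1/8)·log₂(1/5) = 0.2902
  (X=1,Y=1): P(Y|X) = (1/4)/(5/8) = 2/5;  -(1/4)·log₂(2/5) = 0.3305
  (X=1,Y=2): P(Y|X) = (1/4)/(5/8) = 2/5;  -(1/4)·log₂(2/5) = 0.3305
  (X=2,Y=0): P(Y|X) = (1/8)/(1/4) = 1/2;  -(1/8)·log₂(1/2) = 0.1250
  (X=2,Y=2): P(Y|X) = (1/8)/(1/4) = 1/2;  -(1/8)·log₂(1/2) = 0.1250
H(Y|X) = 0.0000 + 0.2902 + 0.3305 + 0.3305 + 0.1250 + 0.1250
  = 1.2012 bits
H(X) + H(Y|X) = 1.2988 + 1.2012 = 2.5000 bits

Both sides equal 2.5000 bits, so the chain rule holds ✓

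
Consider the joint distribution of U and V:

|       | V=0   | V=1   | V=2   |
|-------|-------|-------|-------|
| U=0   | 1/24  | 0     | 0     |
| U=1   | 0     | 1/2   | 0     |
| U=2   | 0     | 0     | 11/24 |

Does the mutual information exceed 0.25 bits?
Marginal P(U) (row sums):
  P(U=0) = 1/24 + 0 + 0 = 1/24
  P(U=1) = 0 + 1/2 + 0 = 1/2
  P(U=2) = 0 + 0 + 11/24 = 11/24
Marginal P(V) (column sums):
  P(V=0) = 1/24 + 0 + 0 = 1/24
  P(V=1) = 0 + 1/2 + 0 = 1/2
  P(V=2) = 0 + 0 + 11/24 = 11/24

H(U) = -[(1/24)·log₂(1/24) + (1/2)·log₂(1/2) + (11/24)·log₂(11/24)]
  = 0.1910 + 0.5000 + 0.5159
  = 1.2069 bits
H(V) = -[(1/24)·log₂(1/24) + (1/2)·log₂(1/2) + (11/24)·log₂(11/24)]
  = 0.1910 + 0.5000 + 0.5159
  = 1.2069 bits
H(U,V) = -[(1/24)·log₂(1/24) + (1/2)·log₂(1/2) + (11/24)·log₂(11/24)]
  = 0.1910 + 0.5000 + 0.5159
  = 1.2069 bits

I(U;V) = H(U) + H(V) - H(U,V)
  = 1.2069 + 1.2069 - 1.2069
  = 1.2069 bits

Yes. I(U;V) = 1.2069 bits, which is > 0.25 bits.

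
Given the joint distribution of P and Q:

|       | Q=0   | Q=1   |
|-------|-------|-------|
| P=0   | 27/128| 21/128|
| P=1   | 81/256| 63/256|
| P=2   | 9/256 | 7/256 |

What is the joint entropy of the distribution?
H(P,Q) = -Σ P(P,Q) log₂ P(P,Q), summed over the non-zero cells:
H(P,Q) = -[(27/128)·log₂(27/128) + (21/128)·log₂(21/128) + (81/256)·log₂(81/256) + (63/256)·log₂(63/256) + (9/256)·log₂(9/256) + (7/256)·log₂(7/256)]
  = 0.4736 + 0.4278 + 0.5253 + 0.4978 + 0.1698 + 0.1420
  = 2.2363 bits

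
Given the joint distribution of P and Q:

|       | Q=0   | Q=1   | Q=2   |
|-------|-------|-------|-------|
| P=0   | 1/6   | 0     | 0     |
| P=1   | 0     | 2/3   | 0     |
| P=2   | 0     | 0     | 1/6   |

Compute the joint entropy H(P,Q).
H(P,Q) = -Σ P(P,Q) log₂ P(P,Q), summed over the non-zero cells:
H(P,Q) = -[(1/6)·log₂(1/6) + (2/3)·log₂(2/3) + (1/6)·log₂(1/6)]
  = 0.4308 + 0.3900 + 0.4308
  = 1.2516 bits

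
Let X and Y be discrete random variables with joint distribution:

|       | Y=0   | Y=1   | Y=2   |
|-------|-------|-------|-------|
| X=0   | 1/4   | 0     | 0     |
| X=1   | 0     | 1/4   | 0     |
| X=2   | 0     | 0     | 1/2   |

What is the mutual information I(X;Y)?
Marginal P(X) (row sums):
  P(X=0) = 1/4 + 0 + 0 = 1/4
  P(X=1) = 0 + 1/4 + 0 = 1/4
  P(X=2) = 0 + 0 + 1/2 = 1/2
Marginal P(Y) (column sums):
  P(Y=0) = 1/4 + 0 + 0 = 1/4
  P(Y=1) = 0 + 1/4 + 0 = 1/4
  P(Y=2) = 0 + 0 + 1/2 = 1/2

H(X) = -[(1/4)·log₂(1/4) + (1/4)·log₂(1/4) + (1/2)·log₂(1/2)]
  = 0.5000 + 0.5000 + 0.5000
  = 1.5000 bits
H(Y) = -[(1/4)·log₂(1/4) + (1/4)·log₂(1/4) + (1/2)·log₂(1/2)]
  = 0.5000 + 0.5000 + 0.5000
  = 1.5000 bits
H(X,Y) = -[(1/4)·log₂(1/4) + (1/4)·log₂(1/4) + (1/2)·log₂(1/2)]
  = 0.5000 + 0.5000 + 0.5000
  = 1.5000 bits

I(X;Y) = H(X) + H(Y) - H(X,Y)
  = 1.5000 + 1.5000 - 1.5000
  = 1.5000 bits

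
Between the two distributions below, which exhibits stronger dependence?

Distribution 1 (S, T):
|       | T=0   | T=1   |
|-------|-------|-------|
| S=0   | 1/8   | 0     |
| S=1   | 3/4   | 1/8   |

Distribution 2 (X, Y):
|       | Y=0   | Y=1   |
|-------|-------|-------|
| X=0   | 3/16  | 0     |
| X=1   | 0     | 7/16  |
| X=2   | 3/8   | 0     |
Distribution 1 (S, T):
Marginal P(S) (row sums):
  P(S=0) = 1/8 + 0 = 1/8
  P(S=1) = 3/4 + 1/8 = 7/8
Marginal P(T) (column sums):
  P(T=0) = 1/8 + 3/4 = 7/8
  P(T=1) = 0 + 1/8 = 1/8

H(S) = -[(1/8)·log₂(1/8) + (7/8)·log₂(7/8)]
  = 0.3750 + 0.1686
  = 0.5436 bits
H(T) = -[(7/8)·log₂(7/8) + (1/8)·log₂(1/8)]
  = 0.1686 + 0.3750
  = 0.5436 bits
H(S,T) = -[(1/8)·log₂(1/8) + (3/4)·log₂(3/4) + (1/8)·log₂(1/8)]
  = 0.3750 + 0.3113 + 0.3750
  = 1.0613 bits

I(S;T) = H(S) + H(T) - H(S,T)
  = 0.5436 + 0.5436 - 1.0613
  = 0.0259 bits

Distribution 2 (X, Y):
Marginal P(X) (row sums):
  P(X=0) = 3/16 + 0 = 3/16
  P(X=1) = 0 + 7/16 = 7/16
  P(X=2) = 3/8 + 0 = 3/8
Marginal P(Y) (column sums):
  P(Y=0) = 3/16 + 0 + 3/8 = 9/16
  P(Y=1) = 0 + 7/16 + 0 = 7/16

H(X) = -[(3/16)·log₂(3/16) + (7/16)·log₂(7/16) + (3/8)·log₂(3/8)]
  = 0.4528 + 0.5218 + 0.5306
  = 1.5052 bits
H(Y) = -[(9/16)·log₂(9/16) + (7/16)·log₂(7/16)]
  = 0.4669 + 0.5218
  = 0.9887 bits
H(X,Y) = -[(3/16)·log₂(3/16) + (7/16)·log₂(7/16) + (3/8)·log₂(3/8)]
  = 0.4528 + 0.5218 + 0.5306
  = 1.5052 bits

I(X;Y) = H(X) + H(Y) - H(X,Y)
  = 1.5052 + 0.9887 - 1.5052
  = 0.9887 bits

I(X;Y) = 0.9887 bits > I(S;T) = 0.0259 bits, so (X, Y) has the higher mutual information (stronger dependence).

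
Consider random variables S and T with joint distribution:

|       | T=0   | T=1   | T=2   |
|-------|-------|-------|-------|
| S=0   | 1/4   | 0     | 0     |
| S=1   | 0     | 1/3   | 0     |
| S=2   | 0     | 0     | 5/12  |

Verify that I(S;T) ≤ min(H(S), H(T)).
Marginal P(S) (row sums):
  P(S=0) = 1/4 + 0 + 0 = 1/4
  P(S=1) = 0 + 1/3 + 0 = 1/3
  P(S=2) = 0 + 0 + 5/12 = 5/12
Marginal P(T) (column sums):
  P(T=0) = 1/4 + 0 + 0 = 1/4
  P(T=1) = 0 + 1/3 + 0 = 1/3
  P(T=2) = 0 + 0 + 5/12 = 5/12

H(S) = -[(1/4)·log₂(1/4) + (1/3)·log₂(1/3) + (5/12)·log₂(5/12)]
  = 0.5000 + 0.5283 + 0.5263
  = 1.5546 bits
H(T) = -[(1/4)·log₂(1/4) + (1/3)·log₂(1/3) + (5/12)·log₂(5/12)]
  = 0.5000 + 0.5283 + 0.5263
  = 1.5546 bits
H(S,T) = -[(1/4)·log₂(1/4) + (1/3)·log₂(1/3) + (5/12)·log₂(5/12)]
  = 0.5000 + 0.5283 + 0.5263
  = 1.5546 bits

I(S;T) = H(S) + H(T) - H(S,T)
  = 1.5546 + 1.5546 - 1.5546
  = 1.5546 bits

min(H(S), H(T)) = min(1.5546, 1.5546) = 1.5546 bits
Since 1.5546 ≤ 1.5546, the bound is satisfied ✓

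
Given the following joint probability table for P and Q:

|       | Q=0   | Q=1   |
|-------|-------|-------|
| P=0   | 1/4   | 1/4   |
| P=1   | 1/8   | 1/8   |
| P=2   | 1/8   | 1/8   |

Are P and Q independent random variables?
Marginal P(P) (row sums):
  P(P=0) = 1/4 + 1/4 = 1/2
  P(P=1) = 1/8 + 1/8 = 1/4
  P(P=2) = 1/8 + 1/8 = 1/4
Marginal P(Q) (column sums):
  P(Q=0) = 1/4 + 1/8 + 1/8 = 1/2
  P(Q=1) = 1/4 + 1/8 + 1/8 = 1/2

P and Q are independent iff P(P=i,Q=j) = P(P=i)·P(Q=j) for every cell.
  P(P=0)·P(Q=0) = 1/2 × 1/2 = 1/4 = P(P=0,Q=0) ✓
  P(P=0)·P(Q=1) = 1/2 × 1/2 = 1/4 = P(P=0,Q=1) ✓
  P(P=1)·P(Q=0) = 1/4 × 1/2 = 1/8 = P(P=1,Q=0) ✓
  P(P=1)·P(Q=1) = 1/4 × 1/2 = 1/8 = P(P=1,Q=1) ✓
  P(P=2)·P(Q=0) = 1/4 × 1/2 = 1/8 = P(P=2,Q=0) ✓
  P(P=2)·P(Q=1) = 1/4 × 1/2 = 1/8 = P(P=2,Q=1) ✓

Yes, P and Q are independent: every cell factors, so I(P;Q) = 0 bits.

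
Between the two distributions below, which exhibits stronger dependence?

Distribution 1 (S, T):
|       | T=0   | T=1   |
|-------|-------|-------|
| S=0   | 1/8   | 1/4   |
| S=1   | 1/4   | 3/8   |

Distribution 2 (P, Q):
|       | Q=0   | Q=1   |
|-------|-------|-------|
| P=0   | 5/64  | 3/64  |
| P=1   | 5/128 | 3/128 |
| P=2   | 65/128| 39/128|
Distribution 1 (S, T):
Marginal P(S) (row sums):
  P(S=0) = 1/8 + 1/4 = 3/8
  P(S=1) = 1/4 + 3/8 = 5/8
Marginal P(T) (column sums):
  P(T=0) = 1/8 + 1/4 = 3/8
  P(T=1) = 1/4 + 3/8 = 5/8

H(S) = -[(3/8)·log₂(3/8) + (5/8)·log₂(5/8)]
  = 0.5306 + 0.4238
  = 0.9544 bits
H(T) = -[(3/8)·log₂(3/8) + (5/8)·log₂(5/8)]
  = 0.5306 + 0.4238
  = 0.9544 bits
H(S,T) = -[(1/8)·log₂(1/8) + (1/4)·log₂(1/4) + (1/4)·log₂(1/4) + (3/8)·log₂(3/8)]
  = 0.3750 + 0.5000 + 0.5000 + 0.5306
  = 1.9056 bits

I(S;T) = H(S) + H(T) - H(S,T)
  = 0.9544 + 0.9544 - 1.9056
  = 0.0032 bits

Distribution 2 (P, Q):
Marginal P(P) (row sums):
  P(P=0) = 5/64 + 3/64 = 1/8
  P(P=1) = 5/128 + 3/128 = 1/16
  P(P=2) = 65/128 + 39/128 = 13/16
Marginal P(Q) (column sums):
  P(Q=0) = 5/64 + 5/128 + 65/128 = 5/8
  P(Q=1) = 3/64 + 3/128 + 39/128 = 3/8

H(P) = -[(1/8)·log₂(1/8) + (1/16)·log₂(1/16) + (13/16)·log₂(13/16)]
  = 0.3750 + 0.2500 + 0.2434
  = 0.8684 bits
H(Q) = -[(5/8)·log₂(5/8) + (3/8)·log₂(3/8)]
  = 0.4238 + 0.5306
  = 0.9544 bits
H(P,Q) = -[(5/64)·log₂(5/64) + (3/64)·log₂(3/64) + (5/128)·log₂(5/128) + (3/128)·log₂(3/128) + (65/128)·log₂(65/128) + (39/128)·log₂(39/128)]
  = 0.2873 + 0.2070 + 0.1827 + 0.1269 + 0.4965 + 0.5224
  = 1.8228 bits

I(P;Q) = H(P) + H(Q) - H(P,Q)
  = 0.8684 + 0.9544 - 1.8228
  = 0.0000 bits

I(S;T) = 0.0032 bits > I(P;Q) = 0.0000 bits, so (S, T) has the higher mutual information (stronger dependence).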